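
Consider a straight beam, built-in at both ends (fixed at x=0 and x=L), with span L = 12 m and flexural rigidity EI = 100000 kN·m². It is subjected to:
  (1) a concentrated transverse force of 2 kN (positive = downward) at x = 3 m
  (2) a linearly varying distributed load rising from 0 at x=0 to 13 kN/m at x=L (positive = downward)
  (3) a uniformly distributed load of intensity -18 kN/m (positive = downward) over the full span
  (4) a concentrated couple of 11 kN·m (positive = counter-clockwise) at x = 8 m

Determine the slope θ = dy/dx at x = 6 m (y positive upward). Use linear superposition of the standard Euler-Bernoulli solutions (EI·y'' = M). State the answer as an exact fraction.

θ(6) = -423/4000000 rad

Load 1 — point force P=2 kN at a=3 m (b=L-a=9):
  θ_1 = Pa²(L-x)(2bL-(3b+a)(L-x))/(2L³EI)  [x>a] = 2·3²·(12-6)·(2·9·12-(3·9+3)·(12-6))/(2·12³·100000) = 9/800000 rad
Load 2 — triangular load w₀=13 kN/m (0→w₀ over full span):
  θ_2 = -w₀(2x(L-x)(L-2x)(x+2L)+x²(L-x)²)/(120LEI) = -13·(2·6·(12-6)·(12-2·6)·(6+2·12)+6²·(12-6)²)/(120·12·100000) = -117/1000000 rad
Load 3 — uniform load w=-18 kN/m over full span:
  θ_3 = -wx(L-x)(L-2x)/(12EI) = -(-18)·6·(12-6)·(12-2·6)/(12·100000) = 0 rad
Load 4 — applied couple M₀=11 kN·m at a=8 m (b=L-a=4):
  θ_4 = (R_Ax²/2 - M_Ax)/EI  [x≤a] with R_A=11/9, M_A=11/3 = ((11/9)·6²/2 - (11/3)·6)/100000 = 0 rad
Superposition: θ = Σ θ_i = -423/4000000 rad ≈ -0.000106 rad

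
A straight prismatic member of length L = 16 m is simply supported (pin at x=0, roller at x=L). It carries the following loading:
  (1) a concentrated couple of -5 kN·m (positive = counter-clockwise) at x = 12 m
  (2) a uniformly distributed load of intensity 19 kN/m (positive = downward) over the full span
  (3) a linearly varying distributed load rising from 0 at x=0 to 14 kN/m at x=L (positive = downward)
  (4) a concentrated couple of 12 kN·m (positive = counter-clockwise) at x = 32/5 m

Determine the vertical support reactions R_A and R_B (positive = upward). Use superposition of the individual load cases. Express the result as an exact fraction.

R_A = 9109/48 kN, R_B = 10859/48 kN

Load 1 — applied couple M₀=-5 kN·m at a=12 m (b=L-a=4):
  R_A = M₀/L = (-5)/16 = -5/16 kN
  R_B = -M₀/L = -(-5)/16 = 5/16 kN
Load 2 — uniform load w=19 kN/m over full span:
  R_A = wL/2 = 19·16/2 = 152 kN
  R_B = wL/2 = 19·16/2 = 152 kN
Load 3 — triangular load w₀=14 kN/m (0→w₀ over full span):
  R_A = w₀L/6 = 14·16/6 = 112/3 kN
  R_B = w₀L/3 = 14·16/3 = 224/3 kN
Load 4 — applied couple M₀=12 kN·m at a=32/5 m (b=L-a=48/5):
  R_A = M₀/L = 12/16 = 3/4 kN
  R_B = -M₀/L = -12/16 = -3/4 kN
Superposition: R_A = 9109/48 kN, R_B = 10859/48 kN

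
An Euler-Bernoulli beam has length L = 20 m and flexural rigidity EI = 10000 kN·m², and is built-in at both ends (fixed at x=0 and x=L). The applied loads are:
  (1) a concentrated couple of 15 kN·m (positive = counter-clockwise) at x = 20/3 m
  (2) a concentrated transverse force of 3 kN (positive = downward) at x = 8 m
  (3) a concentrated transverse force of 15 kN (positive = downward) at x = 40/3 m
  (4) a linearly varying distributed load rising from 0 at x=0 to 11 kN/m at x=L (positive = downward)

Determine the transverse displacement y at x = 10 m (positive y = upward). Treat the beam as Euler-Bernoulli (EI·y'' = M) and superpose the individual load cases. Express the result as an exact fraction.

Load 1 — applied couple M₀=15 kN·m at a=20/3 m (b=L-a=40/3):
  y_1 = (R_Ax³/6 - M_Ax²/2 - M₀(x-a)²/2)/EI  [x>a] with R_A=1, M_A=0 = (1·10³/6 - 0·10²/2 - 15·(10-(20/3))²/2)/10000 = 1/120 m
Load 2 — point force P=3 kN at a=8 m (b=L-a=12):
  y_2 = -Pa²(L-x)²(3bL-(3b+a)(L-x))/(6L³EI)  [x>a] = -3·8²·(20-10)²·(3·12·20-(3·12+8)·(20-10))/(6·20³·10000) = -7/625 m
Load 3 — point force P=15 kN at a=40/3 m (b=L-a=20/3):
  y_3 = -Pb²x²(3aL-(3a+b)x)/(6L³EI)  [x≤a] = -15·(20/3)²·10²·(3·(40/3)·20-(3·(40/3)+(20/3))·10)/(6·20³·10000) = -5/108 m
Load 4 — triangular load w₀=11 kN/m (0→w₀ over full span):
  y_4 = -w₀x²(L-x)²(x+2L)/(120LEI) = -11·10²·(20-10)²·(10+2·20)/(120·20·10000) = -11/48 m
Superposition: y = Σ y_i = -75149/270000 m ≈ -0.278330 m

y(10) = -75149/270000 m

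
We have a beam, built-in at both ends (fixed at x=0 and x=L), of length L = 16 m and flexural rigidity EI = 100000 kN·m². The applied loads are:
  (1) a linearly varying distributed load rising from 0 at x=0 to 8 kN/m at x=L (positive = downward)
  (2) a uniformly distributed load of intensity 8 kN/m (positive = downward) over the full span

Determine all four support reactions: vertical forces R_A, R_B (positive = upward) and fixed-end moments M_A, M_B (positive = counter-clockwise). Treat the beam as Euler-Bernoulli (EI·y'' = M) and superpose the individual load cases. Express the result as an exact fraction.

R_A = 416/5 kN, M_A = 3584/15 kN·m, R_B = 544/5 kN, M_B = -4096/15 kN·m

Load 1 — triangular load w₀=8 kN/m (0→w₀ over full span):
  R_A = 3w₀L/20 = 3·8·16/20 = 96/5 kN
  M_A = w₀L²/30 = 8·16²/30 = 1024/15 kN·m
  R_B = 7w₀L/20 = 7·8·16/20 = 224/5 kN
  M_B = -w₀L²/20 = -8·16²/20 = -512/5 kN·m
Load 2 — uniform load w=8 kN/m over full span:
  R_A = wL/2 = 8·16/2 = 64 kN
  M_A = wL²/12 = 8·16²/12 = 512/3 kN·m
  R_B = wL/2 = 8·16/2 = 64 kN
  M_B = -wL²/12 = -8·16²/12 = -512/3 kN·m
Superposition: R_A = 416/5 kN, M_A = 3584/15 kN·m, R_B = 544/5 kN, M_B = -4096/15 kN·m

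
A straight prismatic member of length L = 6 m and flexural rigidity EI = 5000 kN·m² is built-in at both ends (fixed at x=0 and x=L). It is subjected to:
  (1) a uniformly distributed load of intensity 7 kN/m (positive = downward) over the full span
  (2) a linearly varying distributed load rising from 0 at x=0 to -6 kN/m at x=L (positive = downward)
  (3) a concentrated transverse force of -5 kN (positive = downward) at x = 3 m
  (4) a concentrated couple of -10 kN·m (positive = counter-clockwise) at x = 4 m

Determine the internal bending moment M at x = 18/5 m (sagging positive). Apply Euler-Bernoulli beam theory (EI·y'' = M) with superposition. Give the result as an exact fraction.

Load 1 — uniform load w=7 kN/m over full span:
  M_1 = wLx/2 - wL²/12 - wx²/2 = 7·6·(18/5)/2 - 7·6²/12 - 7·(18/5)²/2 = 231/25 kN·m
Load 2 — triangular load w₀=-6 kN/m (0→w₀ over full span):
  M_2 = 3w₀Lx/20 - w₀L²/30 - w₀x³/(6L) = 3·(-6)·6·(18/5)/20 - (-6)·6²/30 - (-6)·(18/5)³/(6·6) = -558/125 kN·m
Load 3 — point force P=-5 kN at a=3 m (b=L-a=3):
  M_3 = Pa²(a+3b)(L-x)/L³ - Pa²b/L²  [x>a] = (-5)·3²·(3+3·3)·(6-(18/5))/6³ - (-5)·3²·3/6² = -9/4 kN·m
Load 4 — applied couple M₀=-10 kN·m at a=4 m (b=L-a=2):
  M_4 = R_Ax - M_A  [x≤a] with R_A=-20/9, M_A=-10/3 = (-20/9)·(18/5) - (-10/3) = -14/3 kN·m
Superposition: M = Σ M_i = -3211/1500 kN·m ≈ -2.140667 kN·m

M(18/5) = -3211/1500 kN·m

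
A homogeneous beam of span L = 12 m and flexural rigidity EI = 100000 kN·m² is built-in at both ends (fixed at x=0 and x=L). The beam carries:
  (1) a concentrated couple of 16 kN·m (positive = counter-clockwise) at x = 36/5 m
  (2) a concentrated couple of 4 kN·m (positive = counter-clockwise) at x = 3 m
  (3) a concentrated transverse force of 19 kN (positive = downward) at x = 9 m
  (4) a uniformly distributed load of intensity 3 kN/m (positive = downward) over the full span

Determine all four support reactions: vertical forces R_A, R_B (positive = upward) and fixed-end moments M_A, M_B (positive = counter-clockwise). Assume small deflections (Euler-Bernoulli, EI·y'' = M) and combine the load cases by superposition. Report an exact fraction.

R_A = 18611/800 kN, M_A = 20423/400 kN·m, R_B = 25389/800 kN, M_B = -25957/400 kN·m

Load 1 — applied couple M₀=16 kN·m at a=36/5 m (b=L-a=24/5):
  R_A = 6M₀ab/L³ = 6·16·(36/5)·(24/5)/12³ = 48/25 kN
  M_A = M₀b(2a-b)/L² = 16·(24/5)·(2·(36/5)-(24/5))/12² = 128/25 kN·m
  R_B = -6M₀ab/L³ = -6·16·(36/5)·(24/5)/12³ = -48/25 kN
  M_B = M₀a(2b-a)/L² = 16·(36/5)·(2·(24/5)-(36/5))/12² = 48/25 kN·m
Load 2 — applied couple M₀=4 kN·m at a=3 m (b=L-a=9):
  R_A = 6M₀ab/L³ = 6·4·3·9/12³ = 3/8 kN
  M_A = M₀b(2a-b)/L² = 4·9·(2·3-9)/12² = -3/4 kN·m
  R_B = -6M₀ab/L³ = -6·4·3·9/12³ = -3/8 kN
  M_B = M₀a(2b-a)/L² = 4·3·(2·9-3)/12² = 5/4 kN·m
Load 3 — point force P=19 kN at a=9 m (b=L-a=3):
  R_A = Pb²(3a+b)/L³ = 19·3²·(3·9+3)/12³ = 95/32 kN
  M_A = Pab²/L² = 19·9·3²/12² = 171/16 kN·m
  R_B = Pa²(a+3b)/L³ = 19·9²·(9+3·3)/12³ = 513/32 kN
  M_B = -Pa²b/L² = -19·9²·3/12² = -513/16 kN·m
Load 4 — uniform load w=3 kN/m over full span:
  R_A = wL/2 = 3·12/2 = 18 kN
  M_A = wL²/12 = 3·12²/12 = 36 kN·m
  R_B = wL/2 = 3·12/2 = 18 kN
  M_B = -wL²/12 = -3·12²/12 = -36 kN·m
Superposition: R_A = 18611/800 kN, M_A = 20423/400 kN·m, R_B = 25389/800 kN, M_B = -25957/400 kN·m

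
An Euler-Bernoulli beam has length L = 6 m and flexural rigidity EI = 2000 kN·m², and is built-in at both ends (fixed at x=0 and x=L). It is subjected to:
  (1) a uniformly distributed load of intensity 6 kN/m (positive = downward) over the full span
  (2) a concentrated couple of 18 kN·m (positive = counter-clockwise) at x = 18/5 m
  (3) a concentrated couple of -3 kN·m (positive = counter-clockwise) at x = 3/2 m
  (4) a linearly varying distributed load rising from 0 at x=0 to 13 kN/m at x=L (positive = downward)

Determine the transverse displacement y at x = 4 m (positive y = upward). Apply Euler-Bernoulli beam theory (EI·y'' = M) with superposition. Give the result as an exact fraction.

y(4) = -66697/3600000 m

Load 1 — uniform load w=6 kN/m over full span:
  y_1 = -wx²(L-x)²/(24EI) = -6·4²·(6-4)²/(24·2000) = -1/125 m
Load 2 — applied couple M₀=18 kN·m at a=18/5 m (b=L-a=12/5):
  y_2 = (R_Ax³/6 - M_Ax²/2 - M₀(x-a)²/2)/EI  [x>a] with R_A=108/25, M_A=144/25 = ((108/25)·4³/6 - (144/25)·4²/2 - 18·(4-(18/5))²/2)/2000 = -9/12500 m
Load 3 — applied couple M₀=-3 kN·m at a=3/2 m (b=L-a=9/2):
  y_3 = (R_Ax³/6 - M_Ax²/2 - M₀(x-a)²/2)/EI  [x>a] with R_A=-9/16, M_A=9/16 = ((-9/16)·4³/6 - (9/16)·4²/2 - (-3)·(4-(3/2))²/2)/2000 = -9/16000 m
Load 4 — triangular load w₀=13 kN/m (0→w₀ over full span):
  y_4 = -w₀x²(L-x)²(x+2L)/(120LEI) = -13·4²·(6-4)²·(4+2·6)/(120·6·2000) = -52/5625 m
Superposition: y = Σ y_i = -66697/3600000 m ≈ -0.018527 m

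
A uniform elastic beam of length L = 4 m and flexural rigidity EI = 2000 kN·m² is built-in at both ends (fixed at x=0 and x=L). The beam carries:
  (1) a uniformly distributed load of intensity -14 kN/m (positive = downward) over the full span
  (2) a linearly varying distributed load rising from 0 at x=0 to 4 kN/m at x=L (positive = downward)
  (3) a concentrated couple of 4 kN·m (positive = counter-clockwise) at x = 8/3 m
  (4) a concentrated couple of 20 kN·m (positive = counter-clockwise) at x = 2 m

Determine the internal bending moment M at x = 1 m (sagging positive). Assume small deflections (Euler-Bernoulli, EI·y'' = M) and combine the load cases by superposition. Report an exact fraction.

M(1) = 4/15 kN·m

Load 1 — uniform load w=-14 kN/m over full span:
  M_1 = wLx/2 - wL²/12 - wx²/2 = (-14)·4·1/2 - (-14)·4²/12 - (-14)·1²/2 = -7/3 kN·m
Load 2 — triangular load w₀=4 kN/m (0→w₀ over full span):
  M_2 = 3w₀Lx/20 - w₀L²/30 - w₀x³/(6L) = 3·4·4·1/20 - 4·4²/30 - 4·1³/(6·4) = 1/10 kN·m
Load 3 — applied couple M₀=4 kN·m at a=8/3 m (b=L-a=4/3):
  M_3 = R_Ax - M_A  [x≤a] with R_A=4/3, M_A=4/3 = (4/3)·1 - (4/3) = 0 kN·m
Load 4 — applied couple M₀=20 kN·m at a=2 m (b=L-a=2):
  M_4 = R_Ax - M_A  [x≤a] with R_A=15/2, M_A=5 = (15/2)·1 - 5 = 5/2 kN·m
Superposition: M = Σ M_i = 4/15 kN·m ≈ 0.266667 kN·m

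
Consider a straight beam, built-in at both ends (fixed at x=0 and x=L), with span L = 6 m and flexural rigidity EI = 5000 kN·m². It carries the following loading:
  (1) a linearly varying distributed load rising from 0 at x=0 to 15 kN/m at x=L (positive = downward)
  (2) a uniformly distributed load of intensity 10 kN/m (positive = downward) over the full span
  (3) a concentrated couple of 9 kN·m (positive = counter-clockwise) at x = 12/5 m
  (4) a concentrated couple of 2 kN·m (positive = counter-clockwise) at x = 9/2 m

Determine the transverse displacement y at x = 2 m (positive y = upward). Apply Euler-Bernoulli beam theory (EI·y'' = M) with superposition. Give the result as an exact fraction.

Load 1 — triangular load w₀=15 kN/m (0→w₀ over full span):
  y_1 = -w₀x²(L-x)²(x+2L)/(120LEI) = -15·2²·(6-2)²·(2+2·6)/(120·6·5000) = -7/1875 m
Load 2 — uniform load w=10 kN/m over full span:
  y_2 = -wx²(L-x)²/(24EI) = -10·2²·(6-2)²/(24·5000) = -2/375 m
Load 3 — applied couple M₀=9 kN·m at a=12/5 m (b=L-a=18/5):
  y_3 = (R_Ax³/6 - M_Ax²/2)/EI  [x≤a] with R_A=54/25, M_A=27/25 = ((54/25)·2³/6 - (27/25)·2²/2)/5000 = 9/62500 m
Load 4 — applied couple M₀=2 kN·m at a=9/2 m (b=L-a=3/2):
  y_4 = (R_Ax³/6 - M_Ax²/2)/EI  [x≤a] with R_A=3/8, M_A=5/8 = ((3/8)·2³/6 - (5/8)·2²/2)/5000 = -3/20000 m
Superposition: y = Σ y_i = -13609/1500000 m ≈ -0.009073 m

y(2) = -13609/1500000 m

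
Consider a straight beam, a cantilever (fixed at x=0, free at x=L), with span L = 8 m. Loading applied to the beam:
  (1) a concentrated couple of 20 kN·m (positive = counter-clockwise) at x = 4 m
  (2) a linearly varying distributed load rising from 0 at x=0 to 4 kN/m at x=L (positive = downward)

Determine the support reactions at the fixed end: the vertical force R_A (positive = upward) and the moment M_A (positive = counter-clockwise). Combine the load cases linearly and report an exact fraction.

Load 1 — applied couple M₀=20 kN·m at a=4 m (b=L-a=4):
  R_A = 0 kN
  M_A = -M₀ = -20 kN·m
Load 2 — triangular load w₀=4 kN/m (0→w₀ over full span):
  R_A = w₀L/2 = 4·8/2 = 16 kN
  M_A = w₀L²/3 = 4·8²/3 = 256/3 kN·m
Superposition: R_A = 16 kN, M_A = 196/3 kN·m

R_A = 16 kN, M_A = 196/3 kN·m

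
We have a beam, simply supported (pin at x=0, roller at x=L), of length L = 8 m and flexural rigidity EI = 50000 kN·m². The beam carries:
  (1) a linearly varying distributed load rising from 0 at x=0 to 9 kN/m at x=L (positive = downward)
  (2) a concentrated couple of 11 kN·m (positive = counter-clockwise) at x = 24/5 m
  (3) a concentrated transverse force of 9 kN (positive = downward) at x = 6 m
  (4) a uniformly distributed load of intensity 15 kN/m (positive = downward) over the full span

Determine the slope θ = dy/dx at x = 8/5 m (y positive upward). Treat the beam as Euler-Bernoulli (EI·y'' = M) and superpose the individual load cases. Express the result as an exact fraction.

Load 1 — triangular load w₀=9 kN/m (0→w₀ over full span):
  θ_1 = -w₀(7L⁴-30L²x²+15x⁴)/(360LEI) = -9·(7·8⁴-30·8²·(8/5)²+15·(8/5)⁴)/(360·8·50000) = -2912/1953125 rad
Load 2 — applied couple M₀=11 kN·m at a=24/5 m (b=L-a=16/5):
  θ_2 = (M₀x²/(2L)+C₁)/EI  [x≤a] with C₁=M₀(3b²-L²)/(6L)=-572/75 = (11·(8/5)²/(2·8)+(-572/75))/50000 = -11/93750 rad
Load 3 — point force P=9 kN at a=6 m (b=L-a=2):
  θ_3 = -Pb(L²-b²-3x²)/(6LEI)  [x≤a] = -9·2·(8²-2²-3·(8/5)²)/(6·8·50000) = -981/2500000 rad
Load 4 — uniform load w=15 kN/m over full span:
  θ_4 = -w(L³-6Lx²+4x³)/(24EI) = -15·(8³-6·8·(8/5)²+4·(8/5)³)/(24·50000) = -396/78125 rad
Superposition: θ = Σ θ_i = -1325527/187500000 rad ≈ -0.007069 rad

θ(8/5) = -1325527/187500000 rad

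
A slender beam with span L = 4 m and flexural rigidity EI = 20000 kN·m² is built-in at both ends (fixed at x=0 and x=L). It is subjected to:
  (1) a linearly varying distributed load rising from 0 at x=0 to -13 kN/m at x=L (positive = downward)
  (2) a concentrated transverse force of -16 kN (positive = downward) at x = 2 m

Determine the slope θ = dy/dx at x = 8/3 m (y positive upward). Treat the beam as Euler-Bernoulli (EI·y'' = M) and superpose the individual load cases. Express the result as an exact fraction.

Load 1 — triangular load w₀=-13 kN/m (0→w₀ over full span):
  θ_1 = -w₀(2x(L-x)(L-2x)(x+2L)+x²(L-x)²)/(120LEI) = -(-13)·(2·(8/3)·(4-(8/3))·(4-2·(8/3))·((8/3)+2·4)+(8/3)²·(4-(8/3))²)/(120·4·20000) = -91/759375 rad
Load 2 — point force P=-16 kN at a=2 m (b=L-a=2):
  θ_2 = Pa²(L-x)(2bL-(3b+a)(L-x))/(2L³EI)  [x>a] = (-16)·2²·(4-(8/3))·(2·2·4-(3·2+2)·(4-(8/3)))/(2·4³·20000) = -1/5625 rad
Superposition: θ = Σ θ_i = -226/759375 rad ≈ -0.000298 rad

θ(8/3) = -226/759375 rad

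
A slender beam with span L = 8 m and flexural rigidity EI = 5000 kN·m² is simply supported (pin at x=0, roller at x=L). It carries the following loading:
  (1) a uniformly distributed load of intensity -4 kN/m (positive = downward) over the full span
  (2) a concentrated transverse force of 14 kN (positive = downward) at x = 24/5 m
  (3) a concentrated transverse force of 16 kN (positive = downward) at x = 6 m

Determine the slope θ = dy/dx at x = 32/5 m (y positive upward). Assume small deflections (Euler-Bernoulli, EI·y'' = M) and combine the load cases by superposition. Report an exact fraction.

Load 1 — uniform load w=-4 kN/m over full span:
  θ_1 = -w(L³-6Lx²+4x³)/(24EI) = -(-4)·(8³-6·8·(32/5)²+4·(32/5)³)/(24·5000) = -1056/78125 rad
Load 2 — point force P=14 kN at a=24/5 m (b=L-a=16/5):
  θ_2 = -Pa(2L²-6Lx+3x²+a²)/(6LEI)  [x>a] = -14·(24/5)·(2·8²-6·8·(32/5)+3·(32/5)²+(24/5)²)/(6·8·5000) = 728/78125 rad
Load 3 — point force P=16 kN at a=6 m (b=L-a=2):
  θ_3 = -Pa(2L²-6Lx+3x²+a²)/(6LEI)  [x>a] = -16·6·(2·8²-6·8·(32/5)+3·(32/5)²+6²)/(6·8·5000) = 127/15625 rad
Superposition: θ = Σ θ_i = 307/78125 rad ≈ 0.003930 rad

θ(32/5) = 307/78125 rad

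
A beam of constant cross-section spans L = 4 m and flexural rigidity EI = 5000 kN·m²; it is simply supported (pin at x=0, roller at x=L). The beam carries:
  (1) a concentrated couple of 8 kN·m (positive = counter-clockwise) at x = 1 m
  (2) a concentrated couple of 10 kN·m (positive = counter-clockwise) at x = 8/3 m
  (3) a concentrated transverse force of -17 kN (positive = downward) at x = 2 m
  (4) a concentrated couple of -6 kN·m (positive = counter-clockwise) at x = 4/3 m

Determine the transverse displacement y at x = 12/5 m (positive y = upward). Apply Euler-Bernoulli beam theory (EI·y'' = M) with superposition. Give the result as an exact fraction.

y(12/5) = 294/78125 m

Load 1 — applied couple M₀=8 kN·m at a=1 m (b=L-a=3):
  y_1 = (M₀x³/(6L)-M₀(x-a)²/2+C₁x)/EI  [x>a] with C₁=M₀(3b²-L²)/(6L)=11/3 = (8·(12/5)³/(6·4)-8·((12/5)-1)²/2+(11/3)·(12/5))/5000 = 87/78125 m
Load 2 — applied couple M₀=10 kN·m at a=8/3 m (b=L-a=4/3):
  y_2 = (M₀x³/(6L)+C₁x)/EI  [x≤a] with C₁=M₀(3b²-L²)/(6L)=-40/9 = (10·(12/5)³/(6·4)+(-40/9)·(12/5))/5000 = -46/46875 m
Load 3 — point force P=-17 kN at a=2 m (b=L-a=2):
  y_3 = -Pa(L-x)(2Lx-a²-x²)/(6LEI)  [x>a] = -(-17)·2·(4-(12/5))·(2·4·(12/5)-2²-(12/5)²)/(6·4·5000) = 1003/234375 m
Load 4 — applied couple M₀=-6 kN·m at a=4/3 m (b=L-a=8/3):
  y_4 = (M₀x³/(6L)-M₀(x-a)²/2+C₁x)/EI  [x>a] with C₁=M₀(3b²-L²)/(6L)=-4/3 = ((-6)·(12/5)³/(6·4)-(-6)·((12/5)-(4/3))²/2+(-4/3)·(12/5))/5000 = -152/234375 m
Superposition: y = Σ y_i = 294/78125 m ≈ 0.003763 m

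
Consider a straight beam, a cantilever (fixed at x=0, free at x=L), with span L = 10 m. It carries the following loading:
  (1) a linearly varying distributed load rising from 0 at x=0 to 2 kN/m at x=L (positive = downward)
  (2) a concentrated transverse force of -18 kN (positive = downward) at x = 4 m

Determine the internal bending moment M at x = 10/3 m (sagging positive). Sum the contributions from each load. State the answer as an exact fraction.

Load 1 — triangular load w₀=2 kN/m (0→w₀ over full span):
  M_1 = w₀Lx/2 - w₀L²/3 - w₀x³/(6L) = 2·10·(10/3)/2 - 2·10²/3 - 2·(10/3)³/(6·10) = -2800/81 kN·m
Load 2 — point force P=-18 kN at a=4 m (b=L-a=6):
  M_2 = -P(a-x)  [x≤a] = -(-18)·(4-(10/3)) = 12 kN·m
Superposition: M = Σ M_i = -1828/81 kN·m ≈ -22.567901 kN·m

M(10/3) = -1828/81 kN·m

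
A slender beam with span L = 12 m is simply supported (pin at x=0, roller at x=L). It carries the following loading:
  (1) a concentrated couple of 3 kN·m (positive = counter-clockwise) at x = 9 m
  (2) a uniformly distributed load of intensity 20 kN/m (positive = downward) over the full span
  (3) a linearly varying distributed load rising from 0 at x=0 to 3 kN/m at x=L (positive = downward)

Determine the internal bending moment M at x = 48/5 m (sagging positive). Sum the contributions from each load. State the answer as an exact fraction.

Load 1 — applied couple M₀=3 kN·m at a=9 m (b=L-a=3):
  M_1 = M₀x/L - M₀  [x>a] = 3·(48/5)/12 - 3 = -3/5 kN·m
Load 2 — uniform load w=20 kN/m over full span:
  M_2 = wx(L-x)/2 = 20·(48/5)·(12-(48/5))/2 = 1152/5 kN·m
Load 3 — triangular load w₀=3 kN/m (0→w₀ over full span):
  M_3 = w₀Lx/6 - w₀x³/(6L) = 3·12·(48/5)/6 - 3·(48/5)³/(6·12) = 2592/125 kN·m
Superposition: M = Σ M_i = 31317/125 kN·m ≈ 250.536000 kN·m

M(48/5) = 31317/125 kN·m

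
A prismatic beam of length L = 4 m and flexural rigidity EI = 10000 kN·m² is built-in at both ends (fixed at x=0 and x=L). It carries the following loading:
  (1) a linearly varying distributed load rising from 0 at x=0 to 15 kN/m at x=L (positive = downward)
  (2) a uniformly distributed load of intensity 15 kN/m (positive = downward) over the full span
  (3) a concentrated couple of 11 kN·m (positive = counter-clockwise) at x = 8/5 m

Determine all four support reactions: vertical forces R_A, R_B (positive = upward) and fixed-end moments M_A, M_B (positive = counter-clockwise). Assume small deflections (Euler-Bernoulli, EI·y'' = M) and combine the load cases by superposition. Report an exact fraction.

Load 1 — triangular load w₀=15 kN/m (0→w₀ over full span):
  R_A = 3w₀L/20 = 3·15·4/20 = 9 kN
  M_A = w₀L²/30 = 15·4²/30 = 8 kN·m
  R_B = 7w₀L/20 = 7·15·4/20 = 21 kN
  M_B = -w₀L²/20 = -15·4²/20 = -12 kN·m
Load 2 — uniform load w=15 kN/m over full span:
  R_A = wL/2 = 15·4/2 = 30 kN
  M_A = wL²/12 = 15·4²/12 = 20 kN·m
  R_B = wL/2 = 15·4/2 = 30 kN
  M_B = -wL²/12 = -15·4²/12 = -20 kN·m
Load 3 — applied couple M₀=11 kN·m at a=8/5 m (b=L-a=12/5):
  R_A = 6M₀ab/L³ = 6·11·(8/5)·(12/5)/4³ = 99/25 kN
  M_A = M₀b(2a-b)/L² = 11·(12/5)·(2·(8/5)-(12/5))/4² = 33/25 kN·m
  R_B = -6M₀ab/L³ = -6·11·(8/5)·(12/5)/4³ = -99/25 kN
  M_B = M₀a(2b-a)/L² = 11·(8/5)·(2·(12/5)-(8/5))/4² = 88/25 kN·m
Superposition: R_A = 1074/25 kN, M_A = 733/25 kN·m, R_B = 1176/25 kN, M_B = -712/25 kN·m

R_A = 1074/25 kN, M_A = 733/25 kN·m, R_B = 1176/25 kN, M_B = -712/25 kN·m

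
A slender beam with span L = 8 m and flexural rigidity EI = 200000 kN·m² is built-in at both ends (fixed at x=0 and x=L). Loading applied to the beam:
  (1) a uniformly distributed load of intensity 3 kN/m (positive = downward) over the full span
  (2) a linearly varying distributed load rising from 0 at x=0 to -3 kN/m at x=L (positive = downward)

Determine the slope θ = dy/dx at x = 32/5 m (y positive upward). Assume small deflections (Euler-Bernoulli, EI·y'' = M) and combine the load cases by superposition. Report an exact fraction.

Load 1 — uniform load w=3 kN/m over full span:
  θ_1 = -wx(L-x)(L-2x)/(12EI) = -3·(32/5)·(8-(32/5))·(8-2·(32/5))/(12·200000) = 24/390625 rad
Load 2 — triangular load w₀=-3 kN/m (0→w₀ over full span):
  θ_2 = -w₀(2x(L-x)(L-2x)(x+2L)+x²(L-x)²)/(120LEI) = -(-3)·(2·(32/5)·(8-(32/5))·(8-2·(32/5))·((32/5)+2·8)+(32/5)²·(8-(32/5))²)/(120·8·200000) = -64/1953125 rad
Superposition: θ = Σ θ_i = 56/1953125 rad ≈ 0.000029 rad

θ(32/5) = 56/1953125 rad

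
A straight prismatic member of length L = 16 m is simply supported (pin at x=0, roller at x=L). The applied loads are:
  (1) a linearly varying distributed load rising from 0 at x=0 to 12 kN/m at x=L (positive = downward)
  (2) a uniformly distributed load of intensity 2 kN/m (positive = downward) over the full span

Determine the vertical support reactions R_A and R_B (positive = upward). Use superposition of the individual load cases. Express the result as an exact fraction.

Load 1 — triangular load w₀=12 kN/m (0→w₀ over full span):
  R_A = w₀L/6 = 12·16/6 = 32 kN
  R_B = w₀L/3 = 12·16/3 = 64 kN
Load 2 — uniform load w=2 kN/m over full span:
  R_A = wL/2 = 2·16/2 = 16 kN
  R_B = wL/2 = 2·16/2 = 16 kN
Superposition: R_A = 48 kN, R_B = 80 kN

R_A = 48 kN, R_B = 80 kN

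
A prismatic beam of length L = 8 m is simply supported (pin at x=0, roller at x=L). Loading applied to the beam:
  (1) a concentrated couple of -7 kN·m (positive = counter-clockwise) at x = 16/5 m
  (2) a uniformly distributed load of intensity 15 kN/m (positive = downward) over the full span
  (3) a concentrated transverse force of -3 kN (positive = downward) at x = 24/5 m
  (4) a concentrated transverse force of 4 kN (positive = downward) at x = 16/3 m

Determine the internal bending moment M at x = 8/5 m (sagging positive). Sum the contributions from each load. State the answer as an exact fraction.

Load 1 — applied couple M₀=-7 kN·m at a=16/5 m (b=L-a=24/5):
  M_1 = M₀x/L  [x≤a] = (-7)·(8/5)/8 = -7/5 kN·m
Load 2 — uniform load w=15 kN/m over full span:
  M_2 = wx(L-x)/2 = 15·(8/5)·(8-(8/5))/2 = 384/5 kN·m
Load 3 — point force P=-3 kN at a=24/5 m (b=L-a=16/5):
  M_3 = Pbx/L  [x≤a] = (-3)·(16/5)·(8/5)/8 = -48/25 kN·m
Load 4 — point force P=4 kN at a=16/3 m (b=L-a=8/3):
  M_4 = Pbx/L  [x≤a] = 4·(8/3)·(8/5)/8 = 32/15 kN·m
Superposition: M = Σ M_i = 5671/75 kN·m ≈ 75.613333 kN·m

M(8/5) = 5671/75 kN·m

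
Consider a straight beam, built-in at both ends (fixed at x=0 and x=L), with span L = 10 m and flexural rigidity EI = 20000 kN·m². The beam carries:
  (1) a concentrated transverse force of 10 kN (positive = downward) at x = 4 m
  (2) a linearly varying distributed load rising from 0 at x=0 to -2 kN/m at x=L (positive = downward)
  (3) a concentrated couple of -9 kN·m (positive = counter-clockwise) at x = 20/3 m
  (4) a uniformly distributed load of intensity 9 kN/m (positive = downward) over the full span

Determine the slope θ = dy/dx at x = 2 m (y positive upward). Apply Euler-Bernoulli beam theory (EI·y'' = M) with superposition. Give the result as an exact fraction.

Load 1 — point force P=10 kN at a=4 m (b=L-a=6):
  θ_1 = -Pb²x(2aL-(3a+b)x)/(2L³EI)  [x≤a] = -10·6²·2·(2·4·10-(3·4+6)·2)/(2·10³·20000) = -99/125000 rad
Load 2 — triangular load w₀=-2 kN/m (0→w₀ over full span):
  θ_2 = -w₀(2x(L-x)(L-2x)(x+2L)+x²(L-x)²)/(120LEI) = -(-2)·(2·2·(10-2)·(10-2·2)·(2+2·10)+2²·(10-2)²)/(120·10·20000) = 7/18750 rad
Load 3 — applied couple M₀=-9 kN·m at a=20/3 m (b=L-a=10/3):
  θ_3 = (R_Ax²/2 - M_Ax)/EI  [x≤a] with R_A=-6/5, M_A=-3 = ((-6/5)·2²/2 - (-3)·2)/20000 = 9/50000 rad
Load 4 — uniform load w=9 kN/m over full span:
  θ_4 = -wx(L-x)(L-2x)/(12EI) = -9·2·(10-2)·(10-2·2)/(12·20000) = -9/2500 rad
Superposition: θ = Σ θ_i = -2879/750000 rad ≈ -0.003839 rad

θ(2) = -2879/750000 rad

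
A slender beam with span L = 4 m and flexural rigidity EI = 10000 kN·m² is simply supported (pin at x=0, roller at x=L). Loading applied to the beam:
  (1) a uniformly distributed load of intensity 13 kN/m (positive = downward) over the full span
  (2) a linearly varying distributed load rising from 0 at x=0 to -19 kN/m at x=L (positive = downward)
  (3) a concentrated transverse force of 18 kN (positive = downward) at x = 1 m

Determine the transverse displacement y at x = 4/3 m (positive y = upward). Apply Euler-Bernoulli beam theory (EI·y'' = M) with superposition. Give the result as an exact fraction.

y(4/3) = -9751/3645000 m

Load 1 — uniform load w=13 kN/m over full span:
  y_1 = -wx(L³-2Lx²+x³)/(24EI) = -13·(4/3)·(4³-2·4·(4/3)²+(4/3)³)/(24·10000) = -572/151875 m
Load 2 — triangular load w₀=-19 kN/m (0→w₀ over full span):
  y_2 = -w₀x(7L⁴-10L²x²+3x⁴)/(360LEI) = -(-19)·(4/3)·(7·4⁴-10·4²·(4/3)²+3·(4/3)⁴)/(360·4·10000) = 1216/455625 m
Load 3 — point force P=18 kN at a=1 m (b=L-a=3):
  y_3 = -Pa(L-x)(2Lx-a²-x²)/(6LEI)  [x>a] = -18·1·(4-(4/3))·(2·4·(4/3)-1²-(4/3)²)/(6·4·10000) = -71/45000 m
Superposition: y = Σ y_i = -9751/3645000 m ≈ -0.002675 m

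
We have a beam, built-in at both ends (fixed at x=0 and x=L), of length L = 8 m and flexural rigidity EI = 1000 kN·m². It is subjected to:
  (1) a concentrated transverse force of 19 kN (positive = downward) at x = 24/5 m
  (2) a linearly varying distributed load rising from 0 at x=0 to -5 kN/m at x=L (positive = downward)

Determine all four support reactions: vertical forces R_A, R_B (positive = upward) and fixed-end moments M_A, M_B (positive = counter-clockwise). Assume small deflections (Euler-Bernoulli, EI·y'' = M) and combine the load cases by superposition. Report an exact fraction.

Load 1 — point force P=19 kN at a=24/5 m (b=L-a=16/5):
  R_A = Pb²(3a+b)/L³ = 19·(16/5)²·(3·(24/5)+(16/5))/8³ = 836/125 kN
  M_A = Pab²/L² = 19·(24/5)·(16/5)²/8² = 1824/125 kN·m
  R_B = Pa²(a+3b)/L³ = 19·(24/5)²·((24/5)+3·(16/5))/8³ = 1539/125 kN
  M_B = -Pa²b/L² = -19·(24/5)²·(16/5)/8² = -2736/125 kN·m
Load 2 — triangular load w₀=-5 kN/m (0→w₀ over full span):
  R_A = 3w₀L/20 = 3·(-5)·8/20 = -6 kN
  M_A = w₀L²/30 = (-5)·8²/30 = -32/3 kN·m
  R_B = 7w₀L/20 = 7·(-5)·8/20 = -14 kN
  M_B = -w₀L²/20 = -(-5)·8²/20 = 16 kN·m
Superposition: R_A = 86/125 kN, M_A = 1472/375 kN·m, R_B = -211/125 kN, M_B = -736/125 kN·m

R_A = 86/125 kN, M_A = 1472/375 kN·m, R_B = -211/125 kN, M_B = -736/125 kN·m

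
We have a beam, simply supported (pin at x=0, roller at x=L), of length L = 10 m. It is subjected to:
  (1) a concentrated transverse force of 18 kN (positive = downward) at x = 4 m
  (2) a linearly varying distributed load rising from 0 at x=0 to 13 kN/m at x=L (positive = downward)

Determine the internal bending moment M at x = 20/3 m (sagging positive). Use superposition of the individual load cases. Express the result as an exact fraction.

M(20/3) = 8444/81 kN·m

Load 1 — point force P=18 kN at a=4 m (b=L-a=6):
  M_1 = Pa(L-x)/L  [x>a] = 18·4·(10-(20/3))/10 = 24 kN·m
Load 2 — triangular load w₀=13 kN/m (0→w₀ over full span):
  M_2 = w₀Lx/6 - w₀x³/(6L) = 13·10·(20/3)/6 - 13·(20/3)³/(6·10) = 6500/81 kN·m
Superposition: M = Σ M_i = 8444/81 kN·m ≈ 104.246914 kN·m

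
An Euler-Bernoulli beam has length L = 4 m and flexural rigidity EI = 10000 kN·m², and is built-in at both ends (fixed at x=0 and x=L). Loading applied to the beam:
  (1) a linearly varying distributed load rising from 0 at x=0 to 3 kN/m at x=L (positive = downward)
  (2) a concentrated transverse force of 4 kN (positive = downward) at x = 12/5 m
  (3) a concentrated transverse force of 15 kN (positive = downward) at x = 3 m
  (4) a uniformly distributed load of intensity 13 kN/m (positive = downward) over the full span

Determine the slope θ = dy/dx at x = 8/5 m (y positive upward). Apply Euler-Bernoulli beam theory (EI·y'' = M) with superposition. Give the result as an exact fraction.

θ(8/5) = -37151/62500000 rad

Load 1 — triangular load w₀=3 kN/m (0→w₀ over full span):
  θ_1 = -w₀(2x(L-x)(L-2x)(x+2L)+x²(L-x)²)/(120LEI) = -3·(2·(8/5)·(4-(8/5))·(4-2·(8/5))·((8/5)+2·4)+(8/5)²·(4-(8/5))²)/(120·4·10000) = -18/390625 rad
Load 2 — point force P=4 kN at a=12/5 m (b=L-a=8/5):
  θ_2 = -Pb²x(2aL-(3a+b)x)/(2L³EI)  [x≤a] = -4·(8/5)²·(8/5)·(2·(12/5)·4-(3·(12/5)+(8/5))·(8/5))/(2·4³·10000) = -128/1953125 rad
Load 3 — point force P=15 kN at a=3 m (b=L-a=1):
  θ_3 = -Pb²x(2aL-(3a+b)x)/(2L³EI)  [x≤a] = -15·1²·(8/5)·(2·3·4-(3·3+1)·(8/5))/(2·4³·10000) = -3/20000 rad
Load 4 — uniform load w=13 kN/m over full span:
  θ_4 = -wx(L-x)(L-2x)/(12EI) = -13·(8/5)·(4-(8/5))·(4-2·(8/5))/(12·10000) = -26/78125 rad
Superposition: θ = Σ θ_i = -37151/62500000 rad ≈ -0.000594 rad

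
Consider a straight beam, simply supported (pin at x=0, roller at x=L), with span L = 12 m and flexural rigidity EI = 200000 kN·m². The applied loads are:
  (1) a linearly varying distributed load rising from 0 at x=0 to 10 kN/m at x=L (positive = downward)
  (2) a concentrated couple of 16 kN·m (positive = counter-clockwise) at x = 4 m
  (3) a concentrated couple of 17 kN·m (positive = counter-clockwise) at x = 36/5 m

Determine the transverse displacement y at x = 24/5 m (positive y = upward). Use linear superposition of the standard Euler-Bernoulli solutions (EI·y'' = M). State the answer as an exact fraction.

Load 1 — triangular load w₀=10 kN/m (0→w₀ over full span):
  y_1 = -w₀x(7L⁴-10L²x²+3x⁴)/(360LEI) = -10·(24/5)·(7·12⁴-10·12²·(24/5)²+3·(24/5)⁴)/(360·12·200000) = -61614/9765625 m
Load 2 — applied couple M₀=16 kN·m at a=4 m (b=L-a=8):
  y_2 = (M₀x³/(6L)-M₀(x-a)²/2+C₁x)/EI  [x>a] with C₁=M₀(3b²-L²)/(6L)=32/3 = (16·(24/5)³/(6·12)-16·((24/5)-4)²/2+(32/3)·(24/5))/200000 = 138/390625 m
Load 3 — applied couple M₀=17 kN·m at a=36/5 m (b=L-a=24/5):
  y_3 = (M₀x³/(6L)+C₁x)/EI  [x≤a] with C₁=M₀(3b²-L²)/(6L)=-442/25 = (17·(24/5)³/(6·12)+(-442/25)·(24/5))/200000 = -459/1562500 m
Superposition: y = Σ y_i = -244131/39062500 m ≈ -0.006250 m

y(24/5) = -244131/39062500 m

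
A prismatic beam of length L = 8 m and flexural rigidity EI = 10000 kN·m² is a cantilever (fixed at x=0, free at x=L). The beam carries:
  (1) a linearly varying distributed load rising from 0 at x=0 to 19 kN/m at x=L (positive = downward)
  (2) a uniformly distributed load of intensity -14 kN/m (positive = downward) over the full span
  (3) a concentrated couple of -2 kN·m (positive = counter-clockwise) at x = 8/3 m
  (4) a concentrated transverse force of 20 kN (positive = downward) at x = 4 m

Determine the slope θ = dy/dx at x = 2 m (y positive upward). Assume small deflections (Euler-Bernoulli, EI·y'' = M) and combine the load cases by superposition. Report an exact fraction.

θ(2) = -1123/120000 rad

Load 1 — triangular load w₀=19 kN/m (0→w₀ over full span):
  θ_1 = (w₀Lx²/4-w₀L²x/3-w₀x⁴/(24L))/EI = (19·8·2²/4-19·8²·2/3-19·2⁴/(24·8))/10000 = -2641/40000 rad
Load 2 — uniform load w=-14 kN/m over full span:
  θ_2 = -wx(x²-3Lx+3L²)/(6EI) = -(-14)·2·(2²-3·8·2+3·8²)/(6·10000) = 259/3750 rad
Load 3 — applied couple M₀=-2 kN·m at a=8/3 m (b=L-a=16/3):
  θ_3 = M₀x/EI  [x≤a] = (-2)·2/10000 = -1/2500 rad
Load 4 — point force P=20 kN at a=4 m (b=L-a=4):
  θ_4 = -Px(2a-x)/(2EI)  [x≤a] = -20·2·(2·4-2)/(2·10000) = -3/250 rad
Superposition: θ = Σ θ_i = -1123/120000 rad ≈ -0.009358 rad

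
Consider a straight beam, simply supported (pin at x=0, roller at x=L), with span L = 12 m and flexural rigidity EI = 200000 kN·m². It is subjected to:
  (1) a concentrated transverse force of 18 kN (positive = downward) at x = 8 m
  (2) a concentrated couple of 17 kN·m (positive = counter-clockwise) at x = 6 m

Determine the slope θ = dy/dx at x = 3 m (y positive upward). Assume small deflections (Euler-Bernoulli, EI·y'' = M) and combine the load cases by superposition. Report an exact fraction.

Load 1 — point force P=18 kN at a=8 m (b=L-a=4):
  θ_1 = -Pb(L²-b²-3x²)/(6LEI)  [x≤a] = -18·4·(12²-4²-3·3²)/(6·12·200000) = -101/200000 rad
Load 2 — applied couple M₀=17 kN·m at a=6 m (b=L-a=6):
  θ_2 = (M₀x²/(2L)+C₁)/EI  [x≤a] with C₁=M₀(3b²-L²)/(6L)=-17/2 = (17·3²/(2·12)+(-17/2))/200000 = -17/1600000 rad
Superposition: θ = Σ θ_i = -33/64000 rad ≈ -0.000516 rad

θ(3) = -33/64000 rad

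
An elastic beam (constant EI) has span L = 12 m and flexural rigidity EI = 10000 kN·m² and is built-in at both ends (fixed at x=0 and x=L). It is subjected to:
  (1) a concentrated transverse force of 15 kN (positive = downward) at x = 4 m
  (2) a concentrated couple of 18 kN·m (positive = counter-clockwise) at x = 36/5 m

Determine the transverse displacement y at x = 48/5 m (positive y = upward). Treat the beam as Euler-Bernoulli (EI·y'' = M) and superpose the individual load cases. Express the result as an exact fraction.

y(48/5) = -5507/1953125 m

Load 1 — point force P=15 kN at a=4 m (b=L-a=8):
  y_1 = -Pa²(L-x)²(3bL-(3b+a)(L-x))/(6L³EI)  [x>a] = -15·4²·(12-(48/5))²·(3·8·12-(3·8+4)·(12-(48/5)))/(6·12³·10000) = -46/15625 m
Load 2 — applied couple M₀=18 kN·m at a=36/5 m (b=L-a=24/5):
  y_2 = (R_Ax³/6 - M_Ax²/2 - M₀(x-a)²/2)/EI  [x>a] with R_A=54/25, M_A=144/25 = ((54/25)·(48/5)³/6 - (144/25)·(48/5)²/2 - 18·((48/5)-(36/5))²/2)/10000 = 243/1953125 m
Superposition: y = Σ y_i = -5507/1953125 m ≈ -0.002820 m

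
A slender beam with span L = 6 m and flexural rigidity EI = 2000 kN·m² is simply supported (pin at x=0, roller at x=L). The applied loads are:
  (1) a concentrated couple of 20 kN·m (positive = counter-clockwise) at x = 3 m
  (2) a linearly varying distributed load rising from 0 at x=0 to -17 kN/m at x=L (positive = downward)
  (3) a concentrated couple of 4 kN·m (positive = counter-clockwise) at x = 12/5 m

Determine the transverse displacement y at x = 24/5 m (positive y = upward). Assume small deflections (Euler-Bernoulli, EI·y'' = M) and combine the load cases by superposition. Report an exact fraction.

Load 1 — applied couple M₀=20 kN·m at a=3 m (b=L-a=3):
  y_1 = (M₀x³/(6L)-M₀(x-a)²/2+C₁x)/EI  [x>a] with C₁=M₀(3b²-L²)/(6L)=-5 = (20·(24/5)³/(6·6)-20·((24/5)-3)²/2+(-5)·(24/5))/2000 = 63/25000 m
Load 2 — triangular load w₀=-17 kN/m (0→w₀ over full span):
  y_2 = -w₀x(7L⁴-10L²x²+3x⁴)/(360LEI) = -(-17)·(24/5)·(7·6⁴-10·6²·(24/5)²+3·(24/5)⁴)/(360·6·2000) = 174879/3906250 m
Load 3 — applied couple M₀=4 kN·m at a=12/5 m (b=L-a=18/5):
  y_3 = (M₀x³/(6L)-M₀(x-a)²/2+C₁x)/EI  [x>a] with C₁=M₀(3b²-L²)/(6L)=8/25 = (4·(24/5)³/(6·6)-4·((24/5)-(12/5))²/2+(8/25)·(24/5))/2000 = 18/15625 m
Superposition: y = Σ y_i = 756891/15625000 m ≈ 0.048441 m

y(24/5) = 756891/15625000 m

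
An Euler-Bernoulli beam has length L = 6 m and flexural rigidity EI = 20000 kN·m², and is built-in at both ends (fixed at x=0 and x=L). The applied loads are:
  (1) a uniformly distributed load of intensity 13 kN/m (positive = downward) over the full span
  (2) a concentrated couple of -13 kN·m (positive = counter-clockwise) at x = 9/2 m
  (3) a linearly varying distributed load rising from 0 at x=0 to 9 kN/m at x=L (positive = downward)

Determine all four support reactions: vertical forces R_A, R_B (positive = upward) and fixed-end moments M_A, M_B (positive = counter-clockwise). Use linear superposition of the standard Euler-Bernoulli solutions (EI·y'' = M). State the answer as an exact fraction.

Load 1 — uniform load w=13 kN/m over full span:
  R_A = wL/2 = 13·6/2 = 39 kN
  M_A = wL²/12 = 13·6²/12 = 39 kN·m
  R_B = wL/2 = 13·6/2 = 39 kN
  M_B = -wL²/12 = -13·6²/12 = -39 kN·m
Load 2 — applied couple M₀=-13 kN·m at a=9/2 m (b=L-a=3/2):
  R_A = 6M₀ab/L³ = 6·(-13)·(9/2)·(3/2)/6³ = -39/16 kN
  M_A = M₀b(2a-b)/L² = (-13)·(3/2)·(2·(9/2)-(3/2))/6² = -65/16 kN·m
  R_B = -6M₀ab/L³ = -6·(-13)·(9/2)·(3/2)/6³ = 39/16 kN
  M_B = M₀a(2b-a)/L² = (-13)·(9/2)·(2·(3/2)-(9/2))/6² = 39/16 kN·m
Load 3 — triangular load w₀=9 kN/m (0→w₀ over full span):
  R_A = 3w₀L/20 = 3·9·6/20 = 81/10 kN
  M_A = w₀L²/30 = 9·6²/30 = 54/5 kN·m
  R_B = 7w₀L/20 = 7·9·6/20 = 189/10 kN
  M_B = -w₀L²/20 = -9·6²/20 = -81/5 kN·m
Superposition: R_A = 3573/80 kN, M_A = 3659/80 kN·m, R_B = 4827/80 kN, M_B = -4221/80 kN·m

R_A = 3573/80 kN, M_A = 3659/80 kN·m, R_B = 4827/80 kN, M_B = -4221/80 kN·m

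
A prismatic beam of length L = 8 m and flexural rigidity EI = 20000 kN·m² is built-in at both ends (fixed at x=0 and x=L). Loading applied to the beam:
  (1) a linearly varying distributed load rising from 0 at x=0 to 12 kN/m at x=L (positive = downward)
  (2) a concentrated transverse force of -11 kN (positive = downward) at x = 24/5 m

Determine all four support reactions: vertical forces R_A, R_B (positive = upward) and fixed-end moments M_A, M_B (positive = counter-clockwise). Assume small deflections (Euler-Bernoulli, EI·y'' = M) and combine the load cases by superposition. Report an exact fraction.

Load 1 — triangular load w₀=12 kN/m (0→w₀ over full span):
  R_A = 3w₀L/20 = 3·12·8/20 = 72/5 kN
  M_A = w₀L²/30 = 12·8²/30 = 128/5 kN·m
  R_B = 7w₀L/20 = 7·12·8/20 = 168/5 kN
  M_B = -w₀L²/20 = -12·8²/20 = -192/5 kN·m
Load 2 — point force P=-11 kN at a=24/5 m (b=L-a=16/5):
  R_A = Pb²(3a+b)/L³ = (-11)·(16/5)²·(3·(24/5)+(16/5))/8³ = -484/125 kN
  M_A = Pab²/L² = (-11)·(24/5)·(16/5)²/8² = -1056/125 kN·m
  R_B = Pa²(a+3b)/L³ = (-11)·(24/5)²·((24/5)+3·(16/5))/8³ = -891/125 kN
  M_B = -Pa²b/L² = -(-11)·(24/5)²·(16/5)/8² = 1584/125 kN·m
Superposition: R_A = 1316/125 kN, M_A = 2144/125 kN·m, R_B = 3309/125 kN, M_B = -3216/125 kN·m

R_A = 1316/125 kN, M_A = 2144/125 kN·m, R_B = 3309/125 kN, M_B = -3216/125 kN·m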